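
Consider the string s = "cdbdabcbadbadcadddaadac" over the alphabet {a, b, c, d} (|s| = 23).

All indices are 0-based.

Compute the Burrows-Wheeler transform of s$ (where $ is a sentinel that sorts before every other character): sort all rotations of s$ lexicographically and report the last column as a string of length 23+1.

cdddabbccdadadb$dbaacada

rank  rotation                  last
    0  $cdbdabcbadbadcadddaadac  c
    1  aadac$cdbdabcbadbadcaddd  d
    2  abcbadbadcadddaadac$cdbd  d
    3  ac$cdbdabcbadbadcadddaad  d
    4  adac$cdbdabcbadbadcaddda  a
    5  adbadcadddaadac$cdbdabcb  b
    6  adcadddaadac$cdbdabcbadb  b
    7  adddaadac$cdbdabcbadbadc  c
    8  badbadcadddaadac$cdbdabc  c
    9  badcadddaadac$cdbdabcbad  d
   10  bcbadbadcadddaadac$cdbda  a
   11  bdabcbadbadcadddaadac$cd  d
   12  c$cdbdabcbadbadcadddaada  a
   13  cadddaadac$cdbdabcbadbad  d
   14  cbadbadcadddaadac$cdbdab  b
   15  cdbdabcbadbadcadddaadac$  $
   16  daadac$cdbdabcbadbadcadd  d
   17  dabcbadbadcadddaadac$cdb  b
   18  dac$cdbdabcbadbadcadddaa  a
   19  dbadcadddaadac$cdbdabcba  a
   20  dbdabcbadbadcadddaadac$c  c
   21  dcadddaadac$cdbdabcbadba  a
   22  ddaadac$cdbdabcbadbadcad  d
   23  dddaadac$cdbdabcbadbadca  a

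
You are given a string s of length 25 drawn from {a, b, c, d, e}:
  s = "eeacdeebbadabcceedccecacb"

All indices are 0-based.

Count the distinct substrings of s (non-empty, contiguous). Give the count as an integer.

rank→(start, suffix):
  0 → (11, 'abcceedccecacb')
  1 → (22, 'acb')
  2 → (2, 'acdeebbadabcceedccecacb')
  3 → (9, 'adabcceedccecacb')
  4 → (24, 'b')
  5 → (8, 'badabcceedccecacb')
  6 → (7, 'bbadabcceedccecacb')
  7 → (12, 'bcceedccecacb')
  8 → (21, 'cacb')
  9 → (23, 'cb')
  10 → (18, 'ccecacb')
  11 → (13, 'cceedccecacb')
  12 → (3, 'cdeebbadabcceedccecacb')
  13 → (19, 'cecacb')
  14 → (14, 'ceedccecacb')
  15 → (10, 'dabcceedccecacb')
  16 → (17, 'dccecacb')
  17 → (4, 'deebbadabcceedccecacb')
  18 → (1, 'eacdeebbadabcceedccecacb')
  19 → (6, 'ebbadabcceedccecacb')
  20 → (20, 'ecacb')
  21 → (16, 'edccecacb')
  22 → (0, 'eeacdeebbadabcceedccecacb')
  23 → (5, 'eebbadabcceedccecacb')
  24 → (15, 'eedccecacb')

SA = [11, 22, 2, 9, 24, 8, 7, 12, 21, 23, 18, 13, 3, 19, 14, 10, 17, 4, 1, 6, 20, 16, 0, 5, 15]
i: (SA[i-1],SA[i]) lcp shared
  1: (11,22) 1 'a'
  2: (22,2) 2 'ac'
  3: (2,9) 1 'a'
  4: (9,24) 0 ''
  5: (24,8) 1 'b'
  6: (8,7) 1 'b'
  7: (7,12) 1 'b'
  8: (12,21) 0 ''
  9: (21,23) 1 'c'
  10: (23,18) 1 'c'
  11: (18,13) 3 'cce'
  12: (13,3) 1 'c'
  13: (3,19) 1 'c'
  14: (19,14) 2 'ce'
  15: (14,10) 0 ''
  16: (10,17) 1 'd'
  17: (17,4) 1 'd'
  18: (4,1) 0 ''
  19: (1,6) 1 'e'
  20: (6,20) 1 'e'
  21: (20,16) 1 'e'
  22: (16,0) 1 'e'
  23: (0,5) 2 'ee'
  24: (5,15) 2 'ee'

n(n+1)/2 = 25·26/2 = 325
Σ LCP = 0 + 1 + 2 + 1 + 0 + 1 + 1 + 1 + 0 + 1 + 1 + 3 + 1 + 1 + 2 + 0 + 1 + 1 + 0 + 1 + 1 + 1 + 1 + 2 + 2 = 26
distinct = 325 − 26 = 299

299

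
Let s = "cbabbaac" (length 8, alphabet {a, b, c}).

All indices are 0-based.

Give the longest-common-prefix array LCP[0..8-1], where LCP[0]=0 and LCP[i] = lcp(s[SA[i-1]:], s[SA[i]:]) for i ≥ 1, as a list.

[0, 1, 1, 0, 2, 1, 0, 1]

rank→(start, suffix):
  0 → (5, 'aac')
  1 → (2, 'abbaac')
  2 → (6, 'ac')
  3 → (4, 'baac')
  4 → (1, 'babbaac')
  5 → (3, 'bbaac')
  6 → (7, 'c')
  7 → (0, 'cbabbaac')

SA = [5, 2, 6, 4, 1, 3, 7, 0]
rank  pair      lcp
   1  s[5:],s[2:]  1  'a'
   2  s[2:],s[6:]  1  'a'
   3  s[6:],s[4:]  0  ''
   4  s[4:],s[1:]  2  'ba'
   5  s[1:],s[3:]  1  'b'
   6  s[3:],s[7:]  0  ''
   7  s[7:],s[0:]  1  'c'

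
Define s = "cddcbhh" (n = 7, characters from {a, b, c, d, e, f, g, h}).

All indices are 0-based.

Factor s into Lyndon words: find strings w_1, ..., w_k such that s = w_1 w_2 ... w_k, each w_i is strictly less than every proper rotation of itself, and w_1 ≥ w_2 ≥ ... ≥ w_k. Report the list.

["cdd", "c", "bhh"]

emit factor 1: 'cdd' (i=0, period=3)
emit factor 2: 'c' (i=3, period=1)
emit factor 3: 'bhh' (i=4, period=3)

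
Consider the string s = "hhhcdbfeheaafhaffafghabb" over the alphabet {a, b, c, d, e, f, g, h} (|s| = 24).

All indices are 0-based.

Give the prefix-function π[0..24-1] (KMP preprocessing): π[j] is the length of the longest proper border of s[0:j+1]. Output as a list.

π[0] = 0
j=1 s[j]='h': π[1]=1 (border 'h')
j=2 s[j]='h': π[2]=2 (border 'hh')
j=3 s[j]='c': k: 2→1→0; π[3]=0 (border '')
j=4 s[j]='d': π[4]=0 (border '')
j=5 s[j]='b': π[5]=0 (border '')
j=6 s[j]='f': π[6]=0 (border '')
j=7 s[j]='e': π[7]=0 (border '')
j=8 s[j]='h': π[8]=1 (border 'h')
j=9 s[j]='e': k: 1→0; π[9]=0 (border '')
j=10 s[j]='a': π[10]=0 (border '')
j=11 s[j]='a': π[11]=0 (border '')
j=12 s[j]='f': π[12]=0 (border '')
j=13 s[j]='h': π[13]=1 (border 'h')
j=14 s[j]='a': k: 1→0; π[14]=0 (border '')
j=15 s[j]='f': π[15]=0 (border '')
j=16 s[j]='f': π[16]=0 (border '')
j=17 s[j]='a': π[17]=0 (border '')
j=18 s[j]='f': π[18]=0 (border '')
j=19 s[j]='g': π[19]=0 (border '')
j=20 s[j]='h': π[20]=1 (border 'h')
j=21 s[j]='a': k: 1→0; π[21]=0 (border '')
j=22 s[j]='b': π[22]=0 (border '')
j=23 s[j]='b': π[23]=0 (border '')

[0, 1, 2, 0, 0, 0, 0, 0, 1, 0, 0, 0, 0, 1, 0, 0, 0, 0, 0, 0, 1, 0, 0, 0]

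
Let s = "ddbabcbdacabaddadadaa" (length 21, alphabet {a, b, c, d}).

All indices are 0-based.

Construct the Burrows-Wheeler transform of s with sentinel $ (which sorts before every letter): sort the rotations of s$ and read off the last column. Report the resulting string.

aadcbdddbdaacababadda$

rank  rotation                last
    0  $ddbabcbdacabaddadadaa  a
    1  a$ddbabcbdacabaddadada  a
    2  aa$ddbabcbdacabaddadad  d
    3  abaddadadaa$ddbabcbdac  c
    4  abcbdacabaddadadaa$ddb  b
    5  acabaddadadaa$ddbabcbd  d
    6  adaa$ddbabcbdacabaddad  d
    7  adadaa$ddbabcbdacabadd  d
    8  addadadaa$ddbabcbdacab  b
    9  babcbdacabaddadadaa$dd  d
   10  baddadadaa$ddbabcbdaca  a
   11  bcbdacabaddadadaa$ddba  a
   12  bdacabaddadadaa$ddbabc  c
   13  cabaddadadaa$ddbabcbda  a
   14  cbdacabaddadadaa$ddbab  b
   15  daa$ddbabcbdacabaddada  a
   16  dacabaddadadaa$ddbabcb  b
   17  dadaa$ddbabcbdacabadda  a
   18  dadadaa$ddbabcbdacabad  d
   19  dbabcbdacabaddadadaa$d  d
   20  ddadadaa$ddbabcbdacaba  a
   21  ddbabcbdacabaddadadaa$  $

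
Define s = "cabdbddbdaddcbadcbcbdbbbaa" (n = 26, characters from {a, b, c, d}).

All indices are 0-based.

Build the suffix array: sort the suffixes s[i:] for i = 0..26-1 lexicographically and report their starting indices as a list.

[25, 24, 1, 14, 9, 23, 13, 22, 21, 17, 7, 19, 2, 4, 0, 12, 16, 18, 8, 20, 6, 3, 11, 15, 5, 10]

sorted suffixes:
  #0 SA[0]=25  'a'
  #1 SA[1]=24  'aa'
  #2 SA[2]=1  'abdbddbdaddcbadcbcbdbbbaa'
  #3 SA[3]=14  'adcbcbdbbbaa'
  #4 SA[4]=9  'addcbadcbcbdbbbaa'
  #5 SA[5]=23  'baa'
  #6 SA[6]=13  'badcbcbdbbbaa'
  #7 SA[7]=22  'bbaa'
  #8 SA[8]=21  'bbbaa'
  #9 SA[9]=17  'bcbdbbbaa'
  #10 SA[10]=7  'bdaddcbadcbcbdbbbaa'
  #11 SA[11]=19  'bdbbbaa'
  #12 SA[12]=2  'bdbddbdaddcbadcbcbdbbbaa'
  #13 SA[13]=4  'bddbdaddcbadcbcbdbbbaa'
  #14 SA[14]=0  'cabdbddbdaddcbadcbcbdbbbaa'
  #15 SA[15]=12  'cbadcbcbdbbbaa'
  #16 SA[16]=16  'cbcbdbbbaa'
  #17 SA[17]=18  'cbdbbbaa'
  #18 SA[18]=8  'daddcbadcbcbdbbbaa'
  #19 SA[19]=20  'dbbbaa'
  #20 SA[20]=6  'dbdaddcbadcbcbdbbbaa'
  #21 SA[21]=3  'dbddbdaddcbadcbcbdbbbaa'
  #22 SA[22]=11  'dcbadcbcbdbbbaa'
  #23 SA[23]=15  'dcbcbdbbbaa'
  #24 SA[24]=5  'ddbdaddcbadcbcbdbbbaa'
  #25 SA[25]=10  'ddcbadcbcbdbbbaa'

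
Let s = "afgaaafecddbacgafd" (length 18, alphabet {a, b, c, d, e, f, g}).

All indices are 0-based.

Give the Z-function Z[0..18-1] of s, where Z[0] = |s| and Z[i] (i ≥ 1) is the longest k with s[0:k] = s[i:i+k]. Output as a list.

Z[0]=18
i=1: fresh scan; Z[1]=0
i=2: fresh scan; Z[2]=0
i=3: fresh scan; Z[3]=1 grow→box=[3,4)
i=4: fresh scan; Z[4]=1 grow→box=[4,5)
i=5: fresh scan; Z[5]=2 grow→box=[5,7)
i=6: min(r-i=1, Z[1]=0)=0; Z[6]=0
i=7: fresh scan; Z[7]=0
i=8: fresh scan; Z[8]=0
i=9: fresh scan; Z[9]=0
i=10: fresh scan; Z[10]=0
i=11: fresh scan; Z[11]=0
i=12: fresh scan; Z[12]=1 grow→box=[12,13)
i=13: fresh scan; Z[13]=0
i=14: fresh scan; Z[14]=0
i=15: fresh scan; Z[15]=2 grow→box=[15,17)
i=16: min(r-i=1, Z[1]=0)=0; Z[16]=0
i=17: fresh scan; Z[17]=0

[18, 0, 0, 1, 1, 2, 0, 0, 0, 0, 0, 0, 1, 0, 0, 2, 0, 0]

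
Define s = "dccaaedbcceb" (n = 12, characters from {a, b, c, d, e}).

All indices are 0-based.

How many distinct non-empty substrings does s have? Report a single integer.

rank | idx | suffix
   0 |   3 | aaedbcceb
   1 |   4 | aedbcceb
   2 |  11 | b
   3 |   7 | bcceb
   4 |   2 | caaedbcceb
   5 |   1 | ccaaedbcceb
   6 |   8 | cceb
   7 |   9 | ceb
   8 |   6 | dbcceb
   9 |   0 | dccaaedbcceb
  10 |  10 | eb
  11 |   5 | edbcceb

SA = [3, 4, 11, 7, 2, 1, 8, 9, 6, 0, 10, 5]
[i] adj suffixes → lcp
  [1] 3/4 → 1 ('a')
  [2] 4/11 → 0 ('')
  [3] 11/7 → 1 ('b')
  [4] 7/2 → 0 ('')
  [5] 2/1 → 1 ('c')
  [6] 1/8 → 2 ('cc')
  [7] 8/9 → 1 ('c')
  [8] 9/6 → 0 ('')
  [9] 6/0 → 1 ('d')
  [10] 0/10 → 0 ('')
  [11] 10/5 → 1 ('e')

n(n+1)/2 = 12·13/2 = 78
Σ LCP = 0 + 1 + 0 + 1 + 0 + 1 + 2 + 1 + 0 + 1 + 0 + 1 = 8
distinct = 78 − 8 = 70

70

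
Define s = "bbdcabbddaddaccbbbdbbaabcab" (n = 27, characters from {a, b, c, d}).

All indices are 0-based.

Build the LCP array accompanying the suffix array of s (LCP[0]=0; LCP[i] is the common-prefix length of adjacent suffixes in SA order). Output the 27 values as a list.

sorted suffixes:
  #0 SA[0]=21  'aabcab'
  #1 SA[1]=25  'ab'
  #2 SA[2]=4  'abbddaddaccbbbdbbaabcab'
  #3 SA[3]=22  'abcab'
  #4 SA[4]=12  'accbbbdbbaabcab'
  #5 SA[5]=9  'addaccbbbdbbaabcab'
  #6 SA[6]=26  'b'
  #7 SA[7]=20  'baabcab'
  #8 SA[8]=19  'bbaabcab'
  #9 SA[9]=15  'bbbdbbaabcab'
  #10 SA[10]=16  'bbdbbaabcab'
  #11 SA[11]=0  'bbdcabbddaddaccbbbdbbaabcab'
  #12 SA[12]=5  'bbddaddaccbbbdbbaabcab'
  #13 SA[13]=23  'bcab'
  #14 SA[14]=17  'bdbbaabcab'
  #15 SA[15]=1  'bdcabbddaddaccbbbdbbaabcab'
  #16 SA[16]=6  'bddaddaccbbbdbbaabcab'
  #17 SA[17]=24  'cab'
  #18 SA[18]=3  'cabbddaddaccbbbdbbaabcab'
  #19 SA[19]=14  'cbbbdbbaabcab'
  #20 SA[20]=13  'ccbbbdbbaabcab'
  #21 SA[21]=11  'daccbbbdbbaabcab'
  #22 SA[22]=8  'daddaccbbbdbbaabcab'
  #23 SA[23]=18  'dbbaabcab'
  #24 SA[24]=2  'dcabbddaddaccbbbdbbaabcab'
  #25 SA[25]=10  'ddaccbbbdbbaabcab'
  #26 SA[26]=7  'ddaddaccbbbdbbaabcab'

SA = [21, 25, 4, 22, 12, 9, 26, 20, 19, 15, 16, 0, 5, 23, 17, 1, 6, 24, 3, 14, 13, 11, 8, 18, 2, 10, 7]
rank  pair      lcp
   1  s[21:],s[25:]  1  'a'
   2  s[25:],s[4:]  2  'ab'
   3  s[4:],s[22:]  2  'ab'
   4  s[22:],s[12:]  1  'a'
   5  s[12:],s[9:]  1  'a'
   6  s[9:],s[26:]  0  ''
   7  s[26:],s[20:]  1  'b'
   8  s[20:],s[19:]  1  'b'
   9  s[19:],s[15:]  2  'bb'
  10  s[15:],s[16:]  2  'bb'
  11  s[16:],s[0:]  3  'bbd'
  12  s[0:],s[5:]  3  'bbd'
  13  s[5:],s[23:]  1  'b'
  14  s[23:],s[17:]  1  'b'
  15  s[17:],s[1:]  2  'bd'
  16  s[1:],s[6:]  2  'bd'
  17  s[6:],s[24:]  0  ''
  18  s[24:],s[3:]  3  'cab'
  19  s[3:],s[14:]  1  'c'
  20  s[14:],s[13:]  1  'c'
  21  s[13:],s[11:]  0  ''
  22  s[11:],s[8:]  2  'da'
  23  s[8:],s[18:]  1  'd'
  24  s[18:],s[2:]  1  'd'
  25  s[2:],s[10:]  1  'd'
  26  s[10:],s[7:]  3  'dda'

[0, 1, 2, 2, 1, 1, 0, 1, 1, 2, 2, 3, 3, 1, 1, 2, 2, 0, 3, 1, 1, 0, 2, 1, 1, 1, 3]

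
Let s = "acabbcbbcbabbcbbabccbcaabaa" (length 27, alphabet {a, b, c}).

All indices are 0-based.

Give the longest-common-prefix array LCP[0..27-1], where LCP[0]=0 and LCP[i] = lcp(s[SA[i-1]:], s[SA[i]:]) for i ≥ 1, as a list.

[0, 1, 2, 1, 2, 6, 2, 1, 0, 2, 3, 1, 2, 4, 5, 1, 2, 3, 4, 2, 0, 2, 1, 2, 3, 2, 1]

rank | idx | suffix
   0 |  26 | a
   1 |  25 | aa
   2 |  22 | aabaa
   3 |  23 | abaa
   4 |  10 | abbcbbabccbcaabaa
   5 |   2 | abbcbbcbabbcbbabccbcaabaa
   6 |  16 | abccbcaabaa
   7 |   0 | acabbcbbcbabbcbbabccbcaabaa
   8 |  24 | baa
   9 |   9 | babbcbbabccbcaabaa
  10 |  15 | babccbcaabaa
  11 |  14 | bbabccbcaabaa
  12 |   6 | bbcbabbcbbabccbcaabaa
  13 |  11 | bbcbbabccbcaabaa
  14 |   3 | bbcbbcbabbcbbabccbcaabaa
  15 |  20 | bcaabaa
  16 |   7 | bcbabbcbbabccbcaabaa
  17 |  12 | bcbbabccbcaabaa
  18 |   4 | bcbbcbabbcbbabccbcaabaa
  19 |  17 | bccbcaabaa
  20 |  21 | caabaa
  21 |   1 | cabbcbbcbabbcbbabccbcaabaa
  22 |   8 | cbabbcbbabccbcaabaa
  23 |  13 | cbbabccbcaabaa
  24 |   5 | cbbcbabbcbbabccbcaabaa
  25 |  19 | cbcaabaa
  26 |  18 | ccbcaabaa

SA = [26, 25, 22, 23, 10, 2, 16, 0, 24, 9, 15, 14, 6, 11, 3, 20, 7, 12, 4, 17, 21, 1, 8, 13, 5, 19, 18]
[i] adj suffixes → lcp
  [1] 26/25 → 1 ('a')
  [2] 25/22 → 2 ('aa')
  [3] 22/23 → 1 ('a')
  [4] 23/10 → 2 ('ab')
  [5] 10/2 → 6 ('abbcbb')
  [6] 2/16 → 2 ('ab')
  [7] 16/0 → 1 ('a')
  [8] 0/24 → 0 ('')
  [9] 24/9 → 2 ('ba')
  [10] 9/15 → 3 ('bab')
  [11] 15/14 → 1 ('b')
  [12] 14/6 → 2 ('bb')
  [13] 6/11 → 4 ('bbcb')
  [14] 11/3 → 5 ('bbcbb')
  [15] 3/20 → 1 ('b')
  [16] 20/7 → 2 ('bc')
  [17] 7/12 → 3 ('bcb')
  [18] 12/4 → 4 ('bcbb')
  [19] 4/17 → 2 ('bc')
  [20] 17/21 → 0 ('')
  [21] 21/1 → 2 ('ca')
  [22] 1/8 → 1 ('c')
  [23] 8/13 → 2 ('cb')
  [24] 13/5 → 3 ('cbb')
  [25] 5/19 → 2 ('cb')
  [26] 19/18 → 1 ('c')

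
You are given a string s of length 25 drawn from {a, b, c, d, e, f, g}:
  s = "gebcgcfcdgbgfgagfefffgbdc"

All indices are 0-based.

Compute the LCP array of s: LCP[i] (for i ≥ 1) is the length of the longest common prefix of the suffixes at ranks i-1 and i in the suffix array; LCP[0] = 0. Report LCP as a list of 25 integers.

[0, 0, 1, 1, 0, 1, 1, 1, 0, 1, 0, 1, 0, 1, 1, 2, 1, 2, 0, 1, 2, 1, 1, 1, 2]

sorted suffixes:
  #0 SA[0]=14  'agfefffgbdc'
  #1 SA[1]=2  'bcgcfcdgbgfgagfefffgbdc'
  #2 SA[2]=22  'bdc'
  #3 SA[3]=10  'bgfgagfefffgbdc'
  #4 SA[4]=24  'c'
  #5 SA[5]=7  'cdgbgfgagfefffgbdc'
  #6 SA[6]=5  'cfcdgbgfgagfefffgbdc'
  #7 SA[7]=3  'cgcfcdgbgfgagfefffgbdc'
  #8 SA[8]=23  'dc'
  #9 SA[9]=8  'dgbgfgagfefffgbdc'
  #10 SA[10]=1  'ebcgcfcdgbgfgagfefffgbdc'
  #11 SA[11]=17  'efffgbdc'
  #12 SA[12]=6  'fcdgbgfgagfefffgbdc'
  #13 SA[13]=16  'fefffgbdc'
  #14 SA[14]=18  'fffgbdc'
  #15 SA[15]=19  'ffgbdc'
  #16 SA[16]=12  'fgagfefffgbdc'
  #17 SA[17]=20  'fgbdc'
  #18 SA[18]=13  'gagfefffgbdc'
  #19 SA[19]=21  'gbdc'
  #20 SA[20]=9  'gbgfgagfefffgbdc'
  #21 SA[21]=4  'gcfcdgbgfgagfefffgbdc'
  #22 SA[22]=0  'gebcgcfcdgbgfgagfefffgbdc'
  #23 SA[23]=15  'gfefffgbdc'
  #24 SA[24]=11  'gfgagfefffgbdc'

SA = [14, 2, 22, 10, 24, 7, 5, 3, 23, 8, 1, 17, 6, 16, 18, 19, 12, 20, 13, 21, 9, 4, 0, 15, 11]
i: (SA[i-1],SA[i]) lcp shared
  1: (14,2) 0 ''
  2: (2,22) 1 'b'
  3: (22,10) 1 'b'
  4: (10,24) 0 ''
  5: (24,7) 1 'c'
  6: (7,5) 1 'c'
  7: (5,3) 1 'c'
  8: (3,23) 0 ''
  9: (23,8) 1 'd'
  10: (8,1) 0 ''
  11: (1,17) 1 'e'
  12: (17,6) 0 ''
  13: (6,16) 1 'f'
  14: (16,18) 1 'f'
  15: (18,19) 2 'ff'
  16: (19,12) 1 'f'
  17: (12,20) 2 'fg'
  18: (20,13) 0 ''
  19: (13,21) 1 'g'
  20: (21,9) 2 'gb'
  21: (9,4) 1 'g'
  22: (4,0) 1 'g'
  23: (0,15) 1 'g'
  24: (15,11) 2 'gf'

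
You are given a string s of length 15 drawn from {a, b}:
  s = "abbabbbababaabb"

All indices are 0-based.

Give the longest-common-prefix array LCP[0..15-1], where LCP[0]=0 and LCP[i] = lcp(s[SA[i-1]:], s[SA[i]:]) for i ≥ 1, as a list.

sorted suffixes:
  #0 SA[0]=11  'aabb'
  #1 SA[1]=9  'abaabb'
  #2 SA[2]=7  'ababaabb'
  #3 SA[3]=12  'abb'
  #4 SA[4]=0  'abbabbbababaabb'
  #5 SA[5]=3  'abbbababaabb'
  #6 SA[6]=14  'b'
  #7 SA[7]=10  'baabb'
  #8 SA[8]=8  'babaabb'
  #9 SA[9]=6  'bababaabb'
  #10 SA[10]=2  'babbbababaabb'
  #11 SA[11]=13  'bb'
  #12 SA[12]=5  'bbababaabb'
  #13 SA[13]=1  'bbabbbababaabb'
  #14 SA[14]=4  'bbbababaabb'

SA = [11, 9, 7, 12, 0, 3, 14, 10, 8, 6, 2, 13, 5, 1, 4]
[i] adj suffixes → lcp
  [1] 11/9 → 1 ('a')
  [2] 9/7 → 3 ('aba')
  [3] 7/12 → 2 ('ab')
  [4] 12/0 → 3 ('abb')
  [5] 0/3 → 3 ('abb')
  [6] 3/14 → 0 ('')
  [7] 14/10 → 1 ('b')
  [8] 10/8 → 2 ('ba')
  [9] 8/6 → 4 ('baba')
  [10] 6/2 → 3 ('bab')
  [11] 2/13 → 1 ('b')
  [12] 13/5 → 2 ('bb')
  [13] 5/1 → 4 ('bbab')
  [14] 1/4 → 2 ('bb')

[0, 1, 3, 2, 3, 3, 0, 1, 2, 4, 3, 1, 2, 4, 2]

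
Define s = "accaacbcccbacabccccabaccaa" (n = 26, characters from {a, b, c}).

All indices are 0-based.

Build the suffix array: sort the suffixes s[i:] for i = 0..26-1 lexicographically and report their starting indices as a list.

[25, 24, 3, 19, 13, 11, 4, 21, 0, 10, 20, 6, 14, 23, 2, 18, 12, 9, 5, 22, 1, 17, 8, 16, 7, 15]

rank→(start, suffix):
  0 → (25, 'a')
  1 → (24, 'aa')
  2 → (3, 'aacbcccbacabccccabaccaa')
  3 → (19, 'abaccaa')
  4 → (13, 'abccccabaccaa')
  5 → (11, 'acabccccabaccaa')
  6 → (4, 'acbcccbacabccccabaccaa')
  7 → (21, 'accaa')
  8 → (0, 'accaacbcccbacabccccabaccaa')
  9 → (10, 'bacabccccabaccaa')
  10 → (20, 'baccaa')
  11 → (6, 'bcccbacabccccabaccaa')
  12 → (14, 'bccccabaccaa')
  13 → (23, 'caa')
  14 → (2, 'caacbcccbacabccccabaccaa')
  15 → (18, 'cabaccaa')
  16 → (12, 'cabccccabaccaa')
  17 → (9, 'cbacabccccabaccaa')
  18 → (5, 'cbcccbacabccccabaccaa')
  19 → (22, 'ccaa')
  20 → (1, 'ccaacbcccbacabccccabaccaa')
  21 → (17, 'ccabaccaa')
  22 → (8, 'ccbacabccccabaccaa')
  23 → (16, 'cccabaccaa')
  24 → (7, 'cccbacabccccabaccaa')
  25 → (15, 'ccccabaccaa')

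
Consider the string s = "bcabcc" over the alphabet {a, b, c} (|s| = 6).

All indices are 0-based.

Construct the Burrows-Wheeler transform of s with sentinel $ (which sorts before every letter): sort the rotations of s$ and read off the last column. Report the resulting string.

rank  rotation last
    0  $bcabcc  c
    1  abcc$bc  c
    2  bcabcc$  $
    3  bcc$bca  a
    4  c$bcabc  c
    5  cabcc$b  b
    6  cc$bcab  b

cc$acbb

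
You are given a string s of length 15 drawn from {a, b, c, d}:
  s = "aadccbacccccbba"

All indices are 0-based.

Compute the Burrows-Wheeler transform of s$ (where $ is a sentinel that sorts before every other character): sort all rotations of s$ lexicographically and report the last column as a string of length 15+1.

rank  rotation          last
    0  $aadccbacccccbba  a
    1  a$aadccbacccccbb  b
    2  aadccbacccccbba$  $
    3  acccccbba$aadccb  b
    4  adccbacccccbba$a  a
    5  ba$aadccbacccccb  b
    6  bacccccbba$aadcc  c
    7  bba$aadccbaccccc  c
    8  cbacccccbba$aadc  c
    9  cbba$aadccbacccc  c
   10  ccbacccccbba$aad  d
   11  ccbba$aadccbaccc  c
   12  cccbba$aadccbacc  c
   13  ccccbba$aadccbac  c
   14  cccccbba$aadccba  a
   15  dccbacccccbba$aa  a

ab$babccccdcccaa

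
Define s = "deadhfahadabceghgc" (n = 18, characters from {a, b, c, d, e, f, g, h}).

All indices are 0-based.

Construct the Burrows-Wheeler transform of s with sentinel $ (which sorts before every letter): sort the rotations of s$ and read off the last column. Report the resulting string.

rank  rotation             last
    0  $deadhfahadabceghgc  c
    1  abceghgc$deadhfahad  d
    2  adabceghgc$deadhfah  h
    3  adhfahadabceghgc$de  e
    4  ahadabceghgc$deadhf  f
    5  bceghgc$deadhfahada  a
    6  c$deadhfahadabceghg  g
    7  ceghgc$deadhfahadab  b
    8  dabceghgc$deadhfaha  a
    9  deadhfahadabceghgc$  $
   10  dhfahadabceghgc$dea  a
   11  eadhfahadabceghgc$d  d
   12  eghgc$deadhfahadabc  c
   13  fahadabceghgc$deadh  h
   14  gc$deadhfahadabcegh  h
   15  ghgc$deadhfahadabce  e
   16  hadabceghgc$deadhfa  a
   17  hfahadabceghgc$dead  d
   18  hgc$deadhfahadabceg  g

cdhefagba$adchheadg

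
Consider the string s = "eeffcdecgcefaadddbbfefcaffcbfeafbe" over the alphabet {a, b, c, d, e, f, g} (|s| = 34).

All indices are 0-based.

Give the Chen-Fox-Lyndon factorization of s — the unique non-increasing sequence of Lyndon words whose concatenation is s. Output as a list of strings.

["eeff", "cdecgcef", "aadddbbfefcaffcbfeafbe"]

emit factor 1: 'eeff' (i=0, period=4)
emit factor 2: 'cdecgcef' (i=4, period=8)
emit factor 3: 'aadddbbfefcaffcbfeafbe' (i=12, period=22)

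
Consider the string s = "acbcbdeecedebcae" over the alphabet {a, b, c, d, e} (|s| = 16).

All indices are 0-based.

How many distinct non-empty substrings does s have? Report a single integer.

sorted suffixes:
  #0 SA[0]=0  'acbcbdeecedebcae'
  #1 SA[1]=14  'ae'
  #2 SA[2]=12  'bcae'
  #3 SA[3]=2  'bcbdeecedebcae'
  #4 SA[4]=4  'bdeecedebcae'
  #5 SA[5]=13  'cae'
  #6 SA[6]=1  'cbcbdeecedebcae'
  #7 SA[7]=3  'cbdeecedebcae'
  #8 SA[8]=8  'cedebcae'
  #9 SA[9]=10  'debcae'
  #10 SA[10]=5  'deecedebcae'
  #11 SA[11]=15  'e'
  #12 SA[12]=11  'ebcae'
  #13 SA[13]=7  'ecedebcae'
  #14 SA[14]=9  'edebcae'
  #15 SA[15]=6  'eecedebcae'

SA = [0, 14, 12, 2, 4, 13, 1, 3, 8, 10, 5, 15, 11, 7, 9, 6]
i: (SA[i-1],SA[i]) lcp shared
  1: (0,14) 1 'a'
  2: (14,12) 0 ''
  3: (12,2) 2 'bc'
  4: (2,4) 1 'b'
  5: (4,13) 0 ''
  6: (13,1) 1 'c'
  7: (1,3) 2 'cb'
  8: (3,8) 1 'c'
  9: (8,10) 0 ''
  10: (10,5) 2 'de'
  11: (5,15) 0 ''
  12: (15,11) 1 'e'
  13: (11,7) 1 'e'
  14: (7,9) 1 'e'
  15: (9,6) 1 'e'

n(n+1)/2 = 16·17/2 = 136
Σ LCP = 0 + 1 + 0 + 2 + 1 + 0 + 1 + 2 + 1 + 0 + 2 + 0 + 1 + 1 + 1 + 1 = 14
distinct = 136 − 14 = 122

122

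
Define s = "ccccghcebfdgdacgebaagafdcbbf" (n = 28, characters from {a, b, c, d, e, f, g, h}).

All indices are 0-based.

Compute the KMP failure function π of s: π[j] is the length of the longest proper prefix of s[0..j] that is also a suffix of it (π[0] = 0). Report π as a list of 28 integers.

[0, 1, 2, 3, 0, 0, 1, 0, 0, 0, 0, 0, 0, 0, 1, 0, 0, 0, 0, 0, 0, 0, 0, 0, 1, 0, 0, 0]

π[0] = 0
j=1 s[j]='c': π[1]=1 (border 'c')
j=2 s[j]='c': π[2]=2 (border 'cc')
j=3 s[j]='c': π[3]=3 (border 'ccc')
j=4 s[j]='g': k: 3→2→1→0; π[4]=0 (border '')
j=5 s[j]='h': π[5]=0 (border '')
j=6 s[j]='c': π[6]=1 (border 'c')
j=7 s[j]='e': k: 1→0; π[7]=0 (border '')
j=8 s[j]='b': π[8]=0 (border '')
j=9 s[j]='f': π[9]=0 (border '')
j=10 s[j]='d': π[10]=0 (border '')
j=11 s[j]='g': π[11]=0 (border '')
j=12 s[j]='d': π[12]=0 (border '')
j=13 s[j]='a': π[13]=0 (border '')
j=14 s[j]='c': π[14]=1 (border 'c')
j=15 s[j]='g': k: 1→0; π[15]=0 (border '')
j=16 s[j]='e': π[16]=0 (border '')
j=17 s[j]='b': π[17]=0 (border '')
j=18 s[j]='a': π[18]=0 (border '')
j=19 s[j]='a': π[19]=0 (border '')
j=20 s[j]='g': π[20]=0 (border '')
j=21 s[j]='a': π[21]=0 (border '')
j=22 s[j]='f': π[22]=0 (border '')
j=23 s[j]='d': π[23]=0 (border '')
j=24 s[j]='c': π[24]=1 (border 'c')
j=25 s[j]='b': k: 1→0; π[25]=0 (border '')
j=26 s[j]='b': π[26]=0 (border '')
j=27 s[j]='f': π[27]=0 (border '')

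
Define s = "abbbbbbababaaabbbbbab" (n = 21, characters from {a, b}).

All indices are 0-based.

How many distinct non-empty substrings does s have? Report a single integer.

168

sorted suffixes:
  #0 SA[0]=11  'aaabbbbbab'
  #1 SA[1]=12  'aabbbbbab'
  #2 SA[2]=19  'ab'
  #3 SA[3]=9  'abaaabbbbbab'
  #4 SA[4]=7  'ababaaabbbbbab'
  #5 SA[5]=13  'abbbbbab'
  #6 SA[6]=0  'abbbbbbababaaabbbbbab'
  #7 SA[7]=20  'b'
  #8 SA[8]=10  'baaabbbbbab'
  #9 SA[9]=18  'bab'
  #10 SA[10]=8  'babaaabbbbbab'
  #11 SA[11]=6  'bababaaabbbbbab'
  #12 SA[12]=17  'bbab'
  #13 SA[13]=5  'bbababaaabbbbbab'
  #14 SA[14]=16  'bbbab'
  #15 SA[15]=4  'bbbababaaabbbbbab'
  #16 SA[16]=15  'bbbbab'
  #17 SA[17]=3  'bbbbababaaabbbbbab'
  #18 SA[18]=14  'bbbbbab'
  #19 SA[19]=2  'bbbbbababaaabbbbbab'
  #20 SA[20]=1  'bbbbbbababaaabbbbbab'

SA = [11, 12, 19, 9, 7, 13, 0, 20, 10, 18, 8, 6, 17, 5, 16, 4, 15, 3, 14, 2, 1]
i: (SA[i-1],SA[i]) lcp shared
  1: (11,12) 2 'aa'
  2: (12,19) 1 'a'
  3: (19,9) 2 'ab'
  4: (9,7) 3 'aba'
  5: (7,13) 2 'ab'
  6: (13,0) 6 'abbbbb'
  7: (0,20) 0 ''
  8: (20,10) 1 'b'
  9: (10,18) 2 'ba'
  10: (18,8) 3 'bab'
  11: (8,6) 4 'baba'
  12: (6,17) 1 'b'
  13: (17,5) 4 'bbab'
  14: (5,16) 2 'bb'
  15: (16,4) 5 'bbbab'
  16: (4,15) 3 'bbb'
  17: (15,3) 6 'bbbbab'
  18: (3,14) 4 'bbbb'
  19: (14,2) 7 'bbbbbab'
  20: (2,1) 5 'bbbbb'

n(n+1)/2 = 21·22/2 = 231
Σ LCP = 0 + 2 + 1 + 2 + 3 + 2 + 6 + 0 + 1 + 2 + 3 + 4 + 1 + 4 + 2 + 5 + 3 + 6 + 4 + 7 + 5 = 63
distinct = 231 − 63 = 168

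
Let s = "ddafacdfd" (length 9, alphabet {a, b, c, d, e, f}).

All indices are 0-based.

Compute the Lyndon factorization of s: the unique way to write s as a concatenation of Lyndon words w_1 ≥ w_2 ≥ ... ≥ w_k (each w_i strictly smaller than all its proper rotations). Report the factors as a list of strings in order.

emit factor 1: 'd' (i=0, period=1)
emit factor 2: 'd' (i=1, period=1)
emit factor 3: 'af' (i=2, period=2)
emit factor 4: 'acdfd' (i=4, period=5)

["d", "d", "af", "acdfd"]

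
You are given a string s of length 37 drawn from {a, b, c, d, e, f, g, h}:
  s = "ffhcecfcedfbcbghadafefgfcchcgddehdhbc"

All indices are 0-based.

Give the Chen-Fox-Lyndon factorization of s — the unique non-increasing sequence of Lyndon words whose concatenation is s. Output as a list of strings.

emit factor 1: 'ffh' (i=0, period=3)
emit factor 2: 'cecfcedf' (i=3, period=8)
emit factor 3: 'bcbgh' (i=11, period=5)
emit factor 4: 'adafefgfcchcgddehdhbc' (i=16, period=21)

["ffh", "cecfcedf", "bcbgh", "adafefgfcchcgddehdhbc"]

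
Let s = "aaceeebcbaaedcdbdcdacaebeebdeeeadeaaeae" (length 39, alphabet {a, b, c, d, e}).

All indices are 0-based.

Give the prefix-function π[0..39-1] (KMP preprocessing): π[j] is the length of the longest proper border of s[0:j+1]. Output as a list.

[0, 1, 0, 0, 0, 0, 0, 0, 0, 1, 2, 0, 0, 0, 0, 0, 0, 0, 0, 1, 0, 1, 0, 0, 0, 0, 0, 0, 0, 0, 0, 1, 0, 0, 1, 2, 0, 1, 0]

π[0] = 0
j=1 s[j]='a': π[1]=1 (border 'a')
j=2 s[j]='c': k: 1→0; π[2]=0 (border '')
j=3 s[j]='e': π[3]=0 (border '')
j=4 s[j]='e': π[4]=0 (border '')
j=5 s[j]='e': π[5]=0 (border '')
j=6 s[j]='b': π[6]=0 (border '')
j=7 s[j]='c': π[7]=0 (border '')
j=8 s[j]='b': π[8]=0 (border '')
j=9 s[j]='a': π[9]=1 (border 'a')
j=10 s[j]='a': π[10]=2 (border 'aa')
j=11 s[j]='e': k: 2→1→0; π[11]=0 (border '')
j=12 s[j]='d': π[12]=0 (border '')
j=13 s[j]='c': π[13]=0 (border '')
j=14 s[j]='d': π[14]=0 (border '')
j=15 s[j]='b': π[15]=0 (border '')
j=16 s[j]='d': π[16]=0 (border '')
j=17 s[j]='c': π[17]=0 (border '')
j=18 s[j]='d': π[18]=0 (border '')
j=19 s[j]='a': π[19]=1 (border 'a')
j=20 s[j]='c': k: 1→0; π[20]=0 (border '')
j=21 s[j]='a': π[21]=1 (border 'a')
j=22 s[j]='e': k: 1→0; π[22]=0 (border '')
j=23 s[j]='b': π[23]=0 (border '')
j=24 s[j]='e': π[24]=0 (border '')
j=25 s[j]='e': π[25]=0 (border '')
j=26 s[j]='b': π[26]=0 (border '')
j=27 s[j]='d': π[27]=0 (border '')
j=28 s[j]='e': π[28]=0 (border '')
j=29 s[j]='e': π[29]=0 (border '')
j=30 s[j]='e': π[30]=0 (border '')
j=31 s[j]='a': π[31]=1 (border 'a')
j=32 s[j]='d': k: 1→0; π[32]=0 (border '')
j=33 s[j]='e': π[33]=0 (border '')
j=34 s[j]='a': π[34]=1 (border 'a')
j=35 s[j]='a': π[35]=2 (border 'aa')
j=36 s[j]='e': k: 2→1→0; π[36]=0 (border '')
j=37 s[j]='a': π[37]=1 (border 'a')
j=38 s[j]='e': k: 1→0; π[38]=0 (border '')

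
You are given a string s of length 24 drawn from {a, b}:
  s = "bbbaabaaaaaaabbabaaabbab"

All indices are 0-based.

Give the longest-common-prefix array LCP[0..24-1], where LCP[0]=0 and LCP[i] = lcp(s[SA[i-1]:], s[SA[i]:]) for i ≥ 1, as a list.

rank | idx | suffix
   0 |   6 | aaaaaaabbabaaabbab
   1 |   7 | aaaaaabbabaaabbab
   2 |   8 | aaaaabbabaaabbab
   3 |   9 | aaaabbabaaabbab
   4 |  17 | aaabbab
   5 |  10 | aaabbabaaabbab
   6 |   3 | aabaaaaaaabbabaaabbab
   7 |  18 | aabbab
   8 |  11 | aabbabaaabbab
   9 |  22 | ab
  10 |   4 | abaaaaaaabbabaaabbab
  11 |  15 | abaaabbab
  12 |  19 | abbab
  13 |  12 | abbabaaabbab
  14 |  23 | b
  15 |   5 | baaaaaaabbabaaabbab
  16 |  16 | baaabbab
  17 |   2 | baabaaaaaaabbabaaabbab
  18 |  21 | bab
  19 |  14 | babaaabbab
  20 |   1 | bbaabaaaaaaabbabaaabbab
  21 |  20 | bbab
  22 |  13 | bbabaaabbab
  23 |   0 | bbbaabaaaaaaabbabaaabbab

SA = [6, 7, 8, 9, 17, 10, 3, 18, 11, 22, 4, 15, 19, 12, 23, 5, 16, 2, 21, 14, 1, 20, 13, 0]
i: (SA[i-1],SA[i]) lcp shared
  1: (6,7) 6 'aaaaaa'
  2: (7,8) 5 'aaaaa'
  3: (8,9) 4 'aaaa'
  4: (9,17) 3 'aaa'
  5: (17,10) 7 'aaabbab'
  6: (10,3) 2 'aa'
  7: (3,18) 3 'aab'
  8: (18,11) 6 'aabbab'
  9: (11,22) 1 'a'
  10: (22,4) 2 'ab'
  11: (4,15) 5 'abaaa'
  12: (15,19) 2 'ab'
  13: (19,12) 5 'abbab'
  14: (12,23) 0 ''
  15: (23,5) 1 'b'
  16: (5,16) 4 'baaa'
  17: (16,2) 3 'baa'
  18: (2,21) 2 'ba'
  19: (21,14) 3 'bab'
  20: (14,1) 1 'b'
  21: (1,20) 3 'bba'
  22: (20,13) 4 'bbab'
  23: (13,0) 2 'bb'

[0, 6, 5, 4, 3, 7, 2, 3, 6, 1, 2, 5, 2, 5, 0, 1, 4, 3, 2, 3, 1, 3, 4, 2]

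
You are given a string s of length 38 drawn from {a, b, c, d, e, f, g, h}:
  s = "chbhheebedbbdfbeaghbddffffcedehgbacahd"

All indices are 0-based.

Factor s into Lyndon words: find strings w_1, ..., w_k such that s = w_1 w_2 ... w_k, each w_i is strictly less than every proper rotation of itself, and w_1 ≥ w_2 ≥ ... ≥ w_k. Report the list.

["ch", "bhhee", "bed", "bbdfbe", "aghbddffffcedehgb", "acahd"]

emit factor 1: 'ch' (i=0, period=2)
emit factor 2: 'bhhee' (i=2, period=5)
emit factor 3: 'bed' (i=7, period=3)
emit factor 4: 'bbdfbe' (i=10, period=6)
emit factor 5: 'aghbddffffcedehgb' (i=16, period=17)
emit factor 6: 'acahd' (i=33, period=5)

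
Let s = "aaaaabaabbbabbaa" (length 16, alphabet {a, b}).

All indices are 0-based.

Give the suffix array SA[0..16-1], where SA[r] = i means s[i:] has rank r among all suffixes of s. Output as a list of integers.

[15, 14, 0, 1, 2, 3, 6, 4, 11, 7, 13, 5, 10, 12, 9, 8]

rank | idx | suffix
   0 |  15 | a
   1 |  14 | aa
   2 |   0 | aaaaabaabbbabbaa
   3 |   1 | aaaabaabbbabbaa
   4 |   2 | aaabaabbbabbaa
   5 |   3 | aabaabbbabbaa
   6 |   6 | aabbbabbaa
   7 |   4 | abaabbbabbaa
   8 |  11 | abbaa
   9 |   7 | abbbabbaa
  10 |  13 | baa
  11 |   5 | baabbbabbaa
  12 |  10 | babbaa
  13 |  12 | bbaa
  14 |   9 | bbabbaa
  15 |   8 | bbbabbaa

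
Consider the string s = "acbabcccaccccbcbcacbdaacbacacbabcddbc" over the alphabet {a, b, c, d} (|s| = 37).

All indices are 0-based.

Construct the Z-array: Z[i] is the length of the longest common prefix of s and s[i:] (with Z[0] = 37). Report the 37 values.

[37, 0, 0, 1, 0, 0, 0, 0, 2, 0, 0, 0, 0, 0, 0, 0, 0, 3, 0, 0, 0, 1, 4, 0, 0, 2, 0, 6, 0, 0, 1, 0, 0, 0, 0, 0, 0]

Z[0]=37
i=1: fresh scan; Z[1]=0
i=2: fresh scan; Z[2]=0
i=3: fresh scan; Z[3]=1 extend→box=[3,4)
i=4: fresh scan; Z[4]=0
i=5: fresh scan; Z[5]=0
i=6: fresh scan; Z[6]=0
i=7: fresh scan; Z[7]=0
i=8: fresh scan; Z[8]=2 extend→box=[8,10)
i=9: min(r-i=1, Z[1]=0)=0; Z[9]=0
i=10: fresh scan; Z[10]=0
i=11: fresh scan; Z[11]=0
i=12: fresh scan; Z[12]=0
i=13: fresh scan; Z[13]=0
i=14: fresh scan; Z[14]=0
i=15: fresh scan; Z[15]=0
i=16: fresh scan; Z[16]=0
i=17: fresh scan; Z[17]=3 extend→box=[17,20)
i=18: min(r-i=2, Z[1]=0)=0; Z[18]=0
i=19: min(r-i=1, Z[2]=0)=0; Z[19]=0
i=20: fresh scan; Z[20]=0
i=21: fresh scan; Z[21]=1 extend→box=[21,22)
i=22: fresh scan; Z[22]=4 extend→box=[22,26)
i=23: min(r-i=3, Z[1]=0)=0; Z[23]=0
i=24: min(r-i=2, Z[2]=0)=0; Z[24]=0
i=25: min(r-i=1, Z[3]=1)=1; Z[25]=2 extend→box=[25,27)
i=26: min(r-i=1, Z[1]=0)=0; Z[26]=0
i=27: fresh scan; Z[27]=6 extend→box=[27,33)
i=28: min(r-i=5, Z[1]=0)=0; Z[28]=0
i=29: min(r-i=4, Z[2]=0)=0; Z[29]=0
i=30: min(r-i=3, Z[3]=1)=1; Z[30]=1
i=31: min(r-i=2, Z[4]=0)=0; Z[31]=0
i=32: min(r-i=1, Z[5]=0)=0; Z[32]=0
i=33: fresh scan; Z[33]=0
i=34: fresh scan; Z[34]=0
i=35: fresh scan; Z[35]=0
i=36: fresh scan; Z[36]=0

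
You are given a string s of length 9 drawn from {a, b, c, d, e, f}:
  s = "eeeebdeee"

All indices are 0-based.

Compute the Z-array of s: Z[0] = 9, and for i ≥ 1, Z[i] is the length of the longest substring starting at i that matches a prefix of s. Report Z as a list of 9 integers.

[9, 3, 2, 1, 0, 0, 3, 2, 1]

Z[0]=9
i=1: i≥r, start 0; Z[1]=3 grow→box=[1,4)
i=2: min(r-i=2, Z[1]=3)=2; Z[2]=2
i=3: min(r-i=1, Z[2]=2)=1; Z[3]=1
i=4: i≥r, start 0; Z[4]=0
i=5: i≥r, start 0; Z[5]=0
i=6: i≥r, start 0; Z[6]=3 grow→box=[6,9)
i=7: min(r-i=2, Z[1]=3)=2; Z[7]=2
i=8: min(r-i=1, Z[2]=2)=1; Z[8]=1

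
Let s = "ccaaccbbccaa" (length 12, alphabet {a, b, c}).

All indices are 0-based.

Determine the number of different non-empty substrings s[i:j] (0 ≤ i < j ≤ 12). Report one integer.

62

rank | idx | suffix
   0 |  11 | a
   1 |  10 | aa
   2 |   2 | aaccbbccaa
   3 |   3 | accbbccaa
   4 |   6 | bbccaa
   5 |   7 | bccaa
   6 |   9 | caa
   7 |   1 | caaccbbccaa
   8 |   5 | cbbccaa
   9 |   8 | ccaa
  10 |   0 | ccaaccbbccaa
  11 |   4 | ccbbccaa

SA = [11, 10, 2, 3, 6, 7, 9, 1, 5, 8, 0, 4]
rank  pair      lcp
   1  s[11:],s[10:]  1  'a'
   2  s[10:],s[2:]  2  'aa'
   3  s[2:],s[3:]  1  'a'
   4  s[3:],s[6:]  0  ''
   5  s[6:],s[7:]  1  'b'
   6  s[7:],s[9:]  0  ''
   7  s[9:],s[1:]  3  'caa'
   8  s[1:],s[5:]  1  'c'
   9  s[5:],s[8:]  1  'c'
  10  s[8:],s[0:]  4  'ccaa'
  11  s[0:],s[4:]  2  'cc'

n(n+1)/2 = 12·13/2 = 78
Σ LCP = 0 + 1 + 2 + 1 + 0 + 1 + 0 + 3 + 1 + 1 + 4 + 2 = 16
distinct = 78 − 16 = 62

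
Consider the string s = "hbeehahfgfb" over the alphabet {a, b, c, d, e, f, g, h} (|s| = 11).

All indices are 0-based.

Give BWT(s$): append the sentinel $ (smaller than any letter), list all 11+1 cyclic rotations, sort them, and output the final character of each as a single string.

rank  rotation      last
    0  $hbeehahfgfb  b
    1  ahfgfb$hbeeh  h
    2  b$hbeehahfgf  f
    3  beehahfgfb$h  h
    4  eehahfgfb$hb  b
    5  ehahfgfb$hbe  e
    6  fb$hbeehahfg  g
    7  fgfb$hbeehah  h
    8  gfb$hbeehahf  f
    9  hahfgfb$hbee  e
   10  hbeehahfgfb$  $
   11  hfgfb$hbeeha  a

bhfhbeghfe$a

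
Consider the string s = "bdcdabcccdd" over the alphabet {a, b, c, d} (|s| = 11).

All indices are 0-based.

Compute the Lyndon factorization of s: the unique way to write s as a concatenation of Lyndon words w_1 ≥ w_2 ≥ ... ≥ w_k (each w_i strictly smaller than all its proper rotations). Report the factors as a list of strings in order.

emit factor 1: 'bdcd' (i=0, period=4)
emit factor 2: 'abcccdd' (i=4, period=7)

["bdcd", "abcccdd"]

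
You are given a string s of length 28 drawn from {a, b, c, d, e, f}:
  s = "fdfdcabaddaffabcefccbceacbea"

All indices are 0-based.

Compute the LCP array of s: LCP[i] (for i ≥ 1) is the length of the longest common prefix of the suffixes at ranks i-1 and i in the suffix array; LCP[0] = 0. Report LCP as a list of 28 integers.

sorted suffixes:
  #0 SA[0]=27  'a'
  #1 SA[1]=5  'abaddaffabcefccbceacbea'
  #2 SA[2]=13  'abcefccbceacbea'
  #3 SA[3]=23  'acbea'
  #4 SA[4]=7  'addaffabcefccbceacbea'
  #5 SA[5]=10  'affabcefccbceacbea'
  #6 SA[6]=6  'baddaffabcefccbceacbea'
  #7 SA[7]=20  'bceacbea'
  #8 SA[8]=14  'bcefccbceacbea'
  #9 SA[9]=25  'bea'
  #10 SA[10]=4  'cabaddaffabcefccbceacbea'
  #11 SA[11]=19  'cbceacbea'
  #12 SA[12]=24  'cbea'
  #13 SA[13]=18  'ccbceacbea'
  #14 SA[14]=21  'ceacbea'
  #15 SA[15]=15  'cefccbceacbea'
  #16 SA[16]=9  'daffabcefccbceacbea'
  #17 SA[17]=3  'dcabaddaffabcefccbceacbea'
  #18 SA[18]=8  'ddaffabcefccbceacbea'
  #19 SA[19]=1  'dfdcabaddaffabcefccbceacbea'
  #20 SA[20]=26  'ea'
  #21 SA[21]=22  'eacbea'
  #22 SA[22]=16  'efccbceacbea'
  #23 SA[23]=12  'fabcefccbceacbea'
  #24 SA[24]=17  'fccbceacbea'
  #25 SA[25]=2  'fdcabaddaffabcefccbceacbea'
  #26 SA[26]=0  'fdfdcabaddaffabcefccbceacbea'
  #27 SA[27]=11  'ffabcefccbceacbea'

SA = [27, 5, 13, 23, 7, 10, 6, 20, 14, 25, 4, 19, 24, 18, 21, 15, 9, 3, 8, 1, 26, 22, 16, 12, 17, 2, 0, 11]
rank  pair      lcp
   1  s[27:],s[5:]  1  'a'
   2  s[5:],s[13:]  2  'ab'
   3  s[13:],s[23:]  1  'a'
   4  s[23:],s[7:]  1  'a'
   5  s[7:],s[10:]  1  'a'
   6  s[10:],s[6:]  0  ''
   7  s[6:],s[20:]  1  'b'
   8  s[20:],s[14:]  3  'bce'
   9  s[14:],s[25:]  1  'b'
  10  s[25:],s[4:]  0  ''
  11  s[4:],s[19:]  1  'c'
  12  s[19:],s[24:]  2  'cb'
  13  s[24:],s[18:]  1  'c'
  14  s[18:],s[21:]  1  'c'
  15  s[21:],s[15:]  2  'ce'
  16  s[15:],s[9:]  0  ''
  17  s[9:],s[3:]  1  'd'
  18  s[3:],s[8:]  1  'd'
  19  s[8:],s[1:]  1  'd'
  20  s[1:],s[26:]  0  ''
  21  s[26:],s[22:]  2  'ea'
  22  s[22:],s[16:]  1  'e'
  23  s[16:],s[12:]  0  ''
  24  s[12:],s[17:]  1  'f'
  25  s[17:],s[2:]  1  'f'
  26  s[2:],s[0:]  2  'fd'
  27  s[0:],s[11:]  1  'f'

[0, 1, 2, 1, 1, 1, 0, 1, 3, 1, 0, 1, 2, 1, 1, 2, 0, 1, 1, 1, 0, 2, 1, 0, 1, 1, 2, 1]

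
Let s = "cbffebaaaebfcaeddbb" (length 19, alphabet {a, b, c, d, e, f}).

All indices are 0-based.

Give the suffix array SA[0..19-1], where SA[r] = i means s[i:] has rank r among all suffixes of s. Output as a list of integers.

rank | idx | suffix
   0 |   6 | aaaebfcaeddbb
   1 |   7 | aaebfcaeddbb
   2 |   8 | aebfcaeddbb
   3 |  13 | aeddbb
   4 |  18 | b
   5 |   5 | baaaebfcaeddbb
   6 |  17 | bb
   7 |  10 | bfcaeddbb
   8 |   1 | bffebaaaebfcaeddbb
   9 |  12 | caeddbb
  10 |   0 | cbffebaaaebfcaeddbb
  11 |  16 | dbb
  12 |  15 | ddbb
  13 |   4 | ebaaaebfcaeddbb
  14 |   9 | ebfcaeddbb
  15 |  14 | eddbb
  16 |  11 | fcaeddbb
  17 |   3 | febaaaebfcaeddbb
  18 |   2 | ffebaaaebfcaeddbb

[6, 7, 8, 13, 18, 5, 17, 10, 1, 12, 0, 16, 15, 4, 9, 14, 11, 3, 2]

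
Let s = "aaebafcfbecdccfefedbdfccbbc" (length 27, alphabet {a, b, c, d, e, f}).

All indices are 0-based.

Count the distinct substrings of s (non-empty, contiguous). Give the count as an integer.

rank→(start, suffix):
  0 → (0, 'aaebafcfbecdccfefedbdfccbbc')
  1 → (1, 'aebafcfbecdccfefedbdfccbbc')
  2 → (4, 'afcfbecdccfefedbdfccbbc')
  3 → (3, 'bafcfbecdccfefedbdfccbbc')
  4 → (24, 'bbc')
  5 → (25, 'bc')
  6 → (19, 'bdfccbbc')
  7 → (8, 'becdccfefedbdfccbbc')
  8 → (26, 'c')
  9 → (23, 'cbbc')
  10 → (22, 'ccbbc')
  11 → (12, 'ccfefedbdfccbbc')
  12 → (10, 'cdccfefedbdfccbbc')
  13 → (6, 'cfbecdccfefedbdfccbbc')
  14 → (13, 'cfefedbdfccbbc')
  15 → (18, 'dbdfccbbc')
  16 → (11, 'dccfefedbdfccbbc')
  17 → (20, 'dfccbbc')
  18 → (2, 'ebafcfbecdccfefedbdfccbbc')
  19 → (9, 'ecdccfefedbdfccbbc')
  20 → (17, 'edbdfccbbc')
  21 → (15, 'efedbdfccbbc')
  22 → (7, 'fbecdccfefedbdfccbbc')
  23 → (21, 'fccbbc')
  24 → (5, 'fcfbecdccfefedbdfccbbc')
  25 → (16, 'fedbdfccbbc')
  26 → (14, 'fefedbdfccbbc')

SA = [0, 1, 4, 3, 24, 25, 19, 8, 26, 23, 22, 12, 10, 6, 13, 18, 11, 20, 2, 9, 17, 15, 7, 21, 5, 16, 14]
rank  pair      lcp
   1  s[0:],s[1:]  1  'a'
   2  s[1:],s[4:]  1  'a'
   3  s[4:],s[3:]  0  ''
   4  s[3:],s[24:]  1  'b'
   5  s[24:],s[25:]  1  'b'
   6  s[25:],s[19:]  1  'b'
   7  s[19:],s[8:]  1  'b'
   8  s[8:],s[26:]  0  ''
   9  s[26:],s[23:]  1  'c'
  10  s[23:],s[22:]  1  'c'
  11  s[22:],s[12:]  2  'cc'
  12  s[12:],s[10:]  1  'c'
  13  s[10:],s[6:]  1  'c'
  14  s[6:],s[13:]  2  'cf'
  15  s[13:],s[18:]  0  ''
  16  s[18:],s[11:]  1  'd'
  17  s[11:],s[20:]  1  'd'
  18  s[20:],s[2:]  0  ''
  19  s[2:],s[9:]  1  'e'
  20  s[9:],s[17:]  1  'e'
  21  s[17:],s[15:]  1  'e'
  22  s[15:],s[7:]  0  ''
  23  s[7:],s[21:]  1  'f'
  24  s[21:],s[5:]  2  'fc'
  25  s[5:],s[16:]  1  'f'
  26  s[16:],s[14:]  2  'fe'

n(n+1)/2 = 27·28/2 = 378
Σ LCP = 0 + 1 + 1 + 0 + 1 + 1 + 1 + 1 + 0 + 1 + 1 + 2 + 1 + 1 + 2 + 0 + 1 + 1 + 0 + 1 + 1 + 1 + 0 + 1 + 2 + 1 + 2 = 25
distinct = 378 − 25 = 353

353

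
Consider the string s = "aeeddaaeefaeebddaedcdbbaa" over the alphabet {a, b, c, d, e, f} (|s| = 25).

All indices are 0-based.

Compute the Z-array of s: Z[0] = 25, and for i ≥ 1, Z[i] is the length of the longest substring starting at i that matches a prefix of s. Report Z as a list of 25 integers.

[25, 0, 0, 0, 0, 1, 3, 0, 0, 0, 3, 0, 0, 0, 0, 0, 2, 0, 0, 0, 0, 0, 0, 1, 1]

Z[0]=25
i=1: i≥r, start 0; Z[1]=0
i=2: i≥r, start 0; Z[2]=0
i=3: i≥r, start 0; Z[3]=0
i=4: i≥r, start 0; Z[4]=0
i=5: i≥r, start 0; Z[5]=1 extend→box=[5,6)
i=6: i≥r, start 0; Z[6]=3 extend→box=[6,9)
i=7: min(r-i=2, Z[1]=0)=0; Z[7]=0
i=8: min(r-i=1, Z[2]=0)=0; Z[8]=0
i=9: i≥r, start 0; Z[9]=0
i=10: i≥r, start 0; Z[10]=3 extend→box=[10,13)
i=11: min(r-i=2, Z[1]=0)=0; Z[11]=0
i=12: min(r-i=1, Z[2]=0)=0; Z[12]=0
i=13: i≥r, start 0; Z[13]=0
i=14: i≥r, start 0; Z[14]=0
i=15: i≥r, start 0; Z[15]=0
i=16: i≥r, start 0; Z[16]=2 extend→box=[16,18)
i=17: min(r-i=1, Z[1]=0)=0; Z[17]=0
i=18: i≥r, start 0; Z[18]=0
i=19: i≥r, start 0; Z[19]=0
i=20: i≥r, start 0; Z[20]=0
i=21: i≥r, start 0; Z[21]=0
i=22: i≥r, start 0; Z[22]=0
i=23: i≥r, start 0; Z[23]=1 extend→box=[23,24)
i=24: i≥r, start 0; Z[24]=1 extend→box=[24,25)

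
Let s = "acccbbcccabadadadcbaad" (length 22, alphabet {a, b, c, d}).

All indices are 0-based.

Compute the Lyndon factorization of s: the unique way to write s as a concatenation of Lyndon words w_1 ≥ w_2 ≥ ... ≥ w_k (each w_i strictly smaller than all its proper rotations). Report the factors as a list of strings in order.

["acccbbccc", "abadadadcb", "aad"]

emit factor 1: 'acccbbccc' (i=0, period=9)
emit factor 2: 'abadadadcb' (i=9, period=10)
emit factor 3: 'aad' (i=19, period=3)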